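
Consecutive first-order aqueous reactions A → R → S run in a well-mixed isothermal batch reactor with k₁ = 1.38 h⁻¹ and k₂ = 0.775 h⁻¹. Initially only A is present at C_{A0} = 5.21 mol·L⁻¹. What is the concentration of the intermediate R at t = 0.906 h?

Solving the coupled first-order balances gives C_R(t) = [k₁/(k₂−k₁)]·C_{A0}·(e^(−k₁t) − e^(−k₂t)).
e^(−k₁t) = e^(−1.38×0.906) = e^(−1.250) = 0.2864; e^(−k₂t) = e^(−0.7022) = 0.4955.
C_R = 1.38×5.21/(0.775−1.38) × (0.2864−0.4955) = (-11.88)×(-0.2091) = 2.485 mol·L⁻¹.

2.48 mol·L⁻¹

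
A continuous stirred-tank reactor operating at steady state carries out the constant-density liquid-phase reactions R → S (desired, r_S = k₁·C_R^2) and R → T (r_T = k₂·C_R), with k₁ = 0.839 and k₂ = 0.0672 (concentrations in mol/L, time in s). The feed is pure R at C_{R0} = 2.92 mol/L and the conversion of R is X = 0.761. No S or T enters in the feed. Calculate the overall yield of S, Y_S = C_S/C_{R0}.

Exit C_R = C_{R0}(1−X) = 2.92×0.239 = 0.6979 mol/L.
A CSTR operates uniformly at the exit composition, giving r_S = 0.4086 and r_T = 0.04690 (each k·C_R^n at C_R = 0.6979).
Fraction of consumed R going to S: r_S/(r_S+r_T) = 0.8970.
C_S = 0.8970·C_{R0}·X = 0.8970×2.92×0.761 = 1.99 mol/L; Y_S = C_S/C_{R0} = 0.683.

0.683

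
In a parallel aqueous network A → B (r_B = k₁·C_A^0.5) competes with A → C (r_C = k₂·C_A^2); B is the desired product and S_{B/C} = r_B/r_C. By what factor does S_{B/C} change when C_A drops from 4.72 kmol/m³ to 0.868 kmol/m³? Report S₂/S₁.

S_{B/C} = (k₁/k₂)·C_A^-1.5, so S₂/S₁ = (C_{A,2}/C_{A,1})^-1.5.
= (0.868/4.72)^(-1.5) = (0.1839)^(-1.5) = 12.7.

12.7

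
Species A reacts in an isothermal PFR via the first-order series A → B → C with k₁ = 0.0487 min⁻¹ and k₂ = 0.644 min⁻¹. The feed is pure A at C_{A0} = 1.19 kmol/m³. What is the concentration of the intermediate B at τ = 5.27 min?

0.0720 kmol/m³

For first-order series with pure A initially, C_B(τ) = k₁C_{A0}/(k₂−k₁)·(e^(−k₁τ) − e^(−k₂τ)).
e^(−k₁τ) = e^(−0.0487×5.27) = e^(−0.2566) = 0.7736; e^(−k₂τ) = e^(−3.394) = 0.03358.
C_B = 0.0487×1.19/(0.644−0.0487) × (0.7736−0.03358) = 0.09735×0.7401 = 0.07205 kmol/m³.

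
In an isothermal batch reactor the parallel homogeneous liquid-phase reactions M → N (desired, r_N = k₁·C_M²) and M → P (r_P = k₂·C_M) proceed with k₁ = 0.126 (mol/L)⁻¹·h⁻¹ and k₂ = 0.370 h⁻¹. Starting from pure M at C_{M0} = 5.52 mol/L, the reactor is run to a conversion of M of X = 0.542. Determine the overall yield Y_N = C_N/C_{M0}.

C_M = C_{M0}(1−X) = 2.528 mol/L.
Along a PFR/batch, dC_P/dC_M = −r_P/(r_N+r_P) = −k₂/(k₂+k₁·C_M).
Integrating from C_{M0} to C_M: C_P = (0.370/0.126)·ln[(0.370+0.126·5.52)/(0.370+0.126·2.53)] = 2.937·ln(1.066/0.6885) = 1.282 mol/L.
Then C_N = (C_{M0}−C_M) − C_P = 2.992 − 1.282 = 1.710 mol/L.
Y_N = C_N/C_{M0} = 1.710/5.52 = 0.310.

0.310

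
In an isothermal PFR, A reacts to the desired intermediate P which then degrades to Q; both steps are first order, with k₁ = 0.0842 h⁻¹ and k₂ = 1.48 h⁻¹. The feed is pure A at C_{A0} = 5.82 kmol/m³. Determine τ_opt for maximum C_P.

For first-order series the maximum of C_P occurs at τ_opt = ln(k₂/k₁)/(k₂−k₁).
= ln(1.48/0.0842)/(1.48−0.0842) = ln(17.58)/1.396 = 2.867/1.396 = 2.05 h.

2.05 h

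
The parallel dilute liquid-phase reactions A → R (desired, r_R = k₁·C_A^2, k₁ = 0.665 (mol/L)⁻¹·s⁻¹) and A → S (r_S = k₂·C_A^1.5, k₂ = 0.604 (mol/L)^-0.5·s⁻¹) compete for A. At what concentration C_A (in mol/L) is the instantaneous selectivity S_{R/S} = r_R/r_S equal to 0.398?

S_{R/S} = (k₁/k₂)·C_A^0.5 ⇒ C_A = (S·k₂/k₁)^(2).
= (0.398×0.604/0.665)^(2) = (0.3615)^(2) = 0.131 mol/L.

0.131 mol/L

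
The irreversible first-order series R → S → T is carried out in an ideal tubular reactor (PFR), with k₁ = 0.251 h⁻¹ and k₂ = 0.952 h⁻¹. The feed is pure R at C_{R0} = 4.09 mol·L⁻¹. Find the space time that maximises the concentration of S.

1.90 h

For first-order series the maximum of C_S occurs at τ_opt = ln(k₂/k₁)/(k₂−k₁).
= ln(0.952/0.251)/(0.952−0.251) = ln(3.793)/0.7010 = 1.333/0.7010 = 1.90 h.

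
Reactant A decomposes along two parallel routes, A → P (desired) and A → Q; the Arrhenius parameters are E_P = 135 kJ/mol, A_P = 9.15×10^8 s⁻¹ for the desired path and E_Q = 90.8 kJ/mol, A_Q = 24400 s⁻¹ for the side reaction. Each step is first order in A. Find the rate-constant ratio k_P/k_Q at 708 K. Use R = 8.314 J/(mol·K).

20.6

k_P/k_Q = (A_P/A_Q)·exp[−(E_P−E_Q)/(RT)] = (A_P/A_Q)·exp[(E_Q−E_P)/(RT)].
(E_Q−E_P)/(RT) = (90.8−135)×10³/(8.314×708) = -44200/5886 = -7.509.
k_P/k_Q = (9.15×10^8/24400)·exp(-7.509) = 37500 × 5.482×10^-4 = 20.6.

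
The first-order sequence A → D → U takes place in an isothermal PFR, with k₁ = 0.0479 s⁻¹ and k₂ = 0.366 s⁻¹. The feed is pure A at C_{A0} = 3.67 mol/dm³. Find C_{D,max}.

At the optimum, C_{D,max}/C_{A0} = (k₁/k₂)^[k₂/(k₂−k₁)].
= (0.0479/0.366)^(0.366/(0.366−0.0479)) = (0.1309)^(1.151) = 0.09635.
C_{D,max} = 0.09635×3.67 = 0.354 mol/dm³.

0.354 mol/dm³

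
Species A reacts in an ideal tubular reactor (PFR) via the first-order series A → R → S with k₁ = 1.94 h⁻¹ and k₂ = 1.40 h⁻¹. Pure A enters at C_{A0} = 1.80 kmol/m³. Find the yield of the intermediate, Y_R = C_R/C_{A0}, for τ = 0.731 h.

The intermediate concentration in a first-order A→B→C sequence is C_R = k₁C_{A0}(e^(−k₁τ) − e^(−k₂τ))/(k₂−k₁).
e^(−k₁τ) = e^(−1.94×0.731) = e^(−1.418) = 0.2422; e^(−k₂τ) = e^(−1.023) = 0.3594.
C_R = 1.94×1.80/(1.40−1.94) × (0.2422−0.3594) = (-6.467)×(-0.1172) = 0.7579 kmol/m³.
Y_R = C_R/C_{A0} = 0.7579/1.80 = 0.421.

0.421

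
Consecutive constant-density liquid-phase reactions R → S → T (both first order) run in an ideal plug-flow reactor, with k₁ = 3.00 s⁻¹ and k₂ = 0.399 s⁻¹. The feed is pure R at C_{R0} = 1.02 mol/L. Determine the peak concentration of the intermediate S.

Evaluating C_S at τ_opt = ln(k₂/k₁)/(k₂−k₁) gives C_{S,max}/C_{R0} = (k₁/k₂)^[k₂/(k₂−k₁)].
= (3.00/0.399)^(0.399/(0.399−3.00)) = (7.519)^(-0.1534) = 0.7338.
C_{S,max} = 0.7338×1.02 = 0.749 mol/L.

0.749 mol/L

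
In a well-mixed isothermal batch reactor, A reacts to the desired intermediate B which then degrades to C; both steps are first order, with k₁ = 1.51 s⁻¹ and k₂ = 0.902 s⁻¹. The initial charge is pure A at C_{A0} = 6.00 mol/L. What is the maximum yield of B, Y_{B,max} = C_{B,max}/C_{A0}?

Evaluating C_B at t_opt = ln(k₂/k₁)/(k₂−k₁) gives C_{B,max}/C_{A0} = (k₁/k₂)^[k₂/(k₂−k₁)].
= (1.51/0.902)^(0.902/(0.902−1.51)) = (1.674)^(-1.484) = 0.4656.

0.466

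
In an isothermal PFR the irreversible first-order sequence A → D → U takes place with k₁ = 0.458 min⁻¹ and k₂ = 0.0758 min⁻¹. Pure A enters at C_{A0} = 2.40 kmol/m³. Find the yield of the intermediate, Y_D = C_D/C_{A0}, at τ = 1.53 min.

Solving the coupled first-order balances gives C_D(τ) = [k₁/(k₂−k₁)]·C_{A0}·(e^(−k₁τ) − e^(−k₂τ)).
e^(−k₁τ) = e^(−0.458×1.53) = e^(−0.7007) = 0.4962; e^(−k₂τ) = e^(−0.1160) = 0.8905.
C_D = 0.458×2.40/(0.0758−0.458) × (0.4962−0.8905) = (-2.876)×(-0.3943) = 1.134 kmol/m³.
Y_D = C_D/C_{A0} = 1.134/2.40 = 0.472.

0.472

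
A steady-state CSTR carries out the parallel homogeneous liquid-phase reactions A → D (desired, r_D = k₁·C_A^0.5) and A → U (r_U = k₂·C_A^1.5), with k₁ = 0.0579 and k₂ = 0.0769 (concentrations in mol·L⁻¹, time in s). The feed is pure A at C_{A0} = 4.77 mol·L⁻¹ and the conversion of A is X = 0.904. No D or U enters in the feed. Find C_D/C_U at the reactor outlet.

1.64

Exit C_A = C_{A0}(1−X) = 4.77×0.0960 = 0.4579 mol·L⁻¹.
A CSTR operates uniformly at the exit composition, giving r_D = 0.03918 and r_U = 0.02383 (each k·C_A^n at C_A = 0.4579).
Overall selectivity = C_D/C_U = r_Dτ/(r_Uτ) = r_D/r_U = 1.64.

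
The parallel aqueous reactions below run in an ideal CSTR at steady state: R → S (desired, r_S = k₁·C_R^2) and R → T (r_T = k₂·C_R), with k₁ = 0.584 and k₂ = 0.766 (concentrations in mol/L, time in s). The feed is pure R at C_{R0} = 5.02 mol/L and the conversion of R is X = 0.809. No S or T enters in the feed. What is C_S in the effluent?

Exit C_R = C_{R0}(1−X) = 5.02×0.191 = 0.9588 mol/L.
In a CSTR the entire volume is at exit conditions, so r_S = 0.584×0.9588^2 = 0.5369 and r_T = 0.766×0.9588 = 0.7345.
Fraction of consumed R going to S: r_S/(r_S+r_T) = 0.4223.
C_S = 0.4223·C_{R0}·X = 0.4223×5.02×0.809 = 1.72 mol/L.

1.72 mol/L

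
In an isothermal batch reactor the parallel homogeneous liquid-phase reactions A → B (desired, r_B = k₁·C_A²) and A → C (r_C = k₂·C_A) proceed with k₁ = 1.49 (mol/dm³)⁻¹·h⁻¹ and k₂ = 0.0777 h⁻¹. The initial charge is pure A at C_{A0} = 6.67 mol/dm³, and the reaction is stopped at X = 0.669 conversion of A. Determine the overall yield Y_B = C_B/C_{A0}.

C_A = C_{A0}(1−X) = 2.208 mol/dm³.
Along a PFR/batch, dC_C/dC_A = −r_C/(r_B+r_C) = −k₂/(k₂+k₁·C_A).
Integrating from C_{A0} to C_A: C_C = (0.0777/1.49)·ln[(0.0777+1.49·6.67)/(0.0777+1.49·2.21)] = 0.05215·ln(10.02/3.367) = 0.05685 mol/dm³.
Then C_B = (C_{A0}−C_A) − C_C = 4.462 − 0.05685 = 4.405 mol/dm³.
Y_B = C_B/C_{A0} = 4.405/6.67 = 0.660.

0.660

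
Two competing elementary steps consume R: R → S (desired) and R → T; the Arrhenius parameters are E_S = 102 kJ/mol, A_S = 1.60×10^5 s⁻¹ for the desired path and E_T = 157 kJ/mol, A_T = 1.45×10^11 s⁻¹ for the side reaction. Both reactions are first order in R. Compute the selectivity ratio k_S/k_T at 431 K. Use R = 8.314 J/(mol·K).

With equal orders, S_{S/T} = k_S/k_T = (A_S/A_T)·exp[(E_T−E_S)/(RT)].
(E_T−E_S)/(RT) = (157−102)×10³/(8.314×431) = 55000/3583 = 15.35.
k_S/k_T = (1.60×10^5/1.45×10^11)·exp(15.35) = 1.103×10^-6 × 4.634×10^6 = 5.11.
Since E_S < E_T, lowering the temperature improves selectivity toward S.

5.11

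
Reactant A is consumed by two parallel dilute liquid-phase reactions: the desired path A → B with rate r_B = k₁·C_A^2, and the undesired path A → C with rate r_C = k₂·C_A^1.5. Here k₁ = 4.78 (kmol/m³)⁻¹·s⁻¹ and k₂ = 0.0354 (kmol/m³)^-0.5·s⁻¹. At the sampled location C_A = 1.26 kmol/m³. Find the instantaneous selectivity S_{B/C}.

S_{B/C} = r_B/r_C = (k₁·C_A^2)/(k₂·C_A^1.5) = (k₁/k₂)·C_A^0.5.
= (4.78×1.260^2) / (0.0354×1.260^1.5) = 7.589/0.05007 = 152.
Since the desired path is higher order in A, keeping C_A high (PFR or concentrated feed) favours B.

152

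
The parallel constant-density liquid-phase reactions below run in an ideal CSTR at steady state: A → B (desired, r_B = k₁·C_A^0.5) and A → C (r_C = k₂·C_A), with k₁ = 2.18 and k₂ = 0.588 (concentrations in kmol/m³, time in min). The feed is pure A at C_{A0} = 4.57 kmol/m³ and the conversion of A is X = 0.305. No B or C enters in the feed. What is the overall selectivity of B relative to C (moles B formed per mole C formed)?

2.08

Exit C_A = C_{A0}(1−X) = 4.57×0.695 = 3.176 kmol/m³.
A CSTR operates uniformly at the exit composition, giving r_B = 3.885 and r_C = 1.868 (each k·C_A^n at C_A = 3.176).
Overall selectivity = C_B/C_C = r_Bτ/(r_Cτ) = r_B/r_C = 2.08.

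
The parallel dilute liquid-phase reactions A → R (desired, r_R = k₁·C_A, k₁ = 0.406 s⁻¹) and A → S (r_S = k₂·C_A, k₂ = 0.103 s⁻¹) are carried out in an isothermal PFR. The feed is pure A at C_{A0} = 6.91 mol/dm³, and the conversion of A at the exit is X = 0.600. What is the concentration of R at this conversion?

3.31 mol/dm³

C_A = C_{A0}(1−X) = 2.764 mol/dm³.
Both paths are first order in A, so the instantaneous fraction to R is constant: dC_R/d(−C_A) = k₁/(k₁+k₂) = 0.7976.
C_R = 0.7976·(C_{A0}−C_A) = 0.7976×4.146 = 3.31 mol/dm³.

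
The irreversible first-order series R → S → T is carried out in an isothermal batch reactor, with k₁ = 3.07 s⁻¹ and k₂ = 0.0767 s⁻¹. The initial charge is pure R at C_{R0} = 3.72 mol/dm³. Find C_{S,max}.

3.38 mol/dm³

At the optimum, C_{S,max}/C_{R0} = (k₁/k₂)^[k₂/(k₂−k₁)].
= (3.07/0.0767)^(0.0767/(0.0767−3.07)) = (40.03)^(-0.02562) = 0.9098.
C_{S,max} = 0.9098×3.72 = 3.38 mol/dm³.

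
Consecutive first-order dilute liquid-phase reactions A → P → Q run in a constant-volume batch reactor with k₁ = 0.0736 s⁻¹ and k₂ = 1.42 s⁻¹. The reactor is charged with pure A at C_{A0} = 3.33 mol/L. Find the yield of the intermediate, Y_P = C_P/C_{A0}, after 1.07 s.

0.0386

The intermediate concentration in a first-order A→B→C sequence is C_P = k₁C_{A0}(e^(−k₁t) − e^(−k₂t))/(k₂−k₁).
e^(−k₁t) = e^(−0.0736×1.07) = e^(−0.07875) = 0.9243; e^(−k₂t) = e^(−1.519) = 0.2188.
C_P = 0.0736×3.33/(1.42−0.0736) × (0.9243−0.2188) = 0.1820×0.7054 = 0.1284 mol/L.
Y_P = C_P/C_{A0} = 0.1284/3.33 = 0.0386.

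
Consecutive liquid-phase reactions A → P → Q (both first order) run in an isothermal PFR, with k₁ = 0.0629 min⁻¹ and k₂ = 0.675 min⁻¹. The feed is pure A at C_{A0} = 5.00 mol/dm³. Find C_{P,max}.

0.365 mol/dm³

At the optimum, C_{P,max}/C_{A0} = (k₁/k₂)^[k₂/(k₂−k₁)].
= (0.0629/0.675)^(0.675/(0.675−0.0629)) = (0.09319)^(1.103) = 0.07302.
C_{P,max} = 0.07302×5.00 = 0.365 mol/dm³.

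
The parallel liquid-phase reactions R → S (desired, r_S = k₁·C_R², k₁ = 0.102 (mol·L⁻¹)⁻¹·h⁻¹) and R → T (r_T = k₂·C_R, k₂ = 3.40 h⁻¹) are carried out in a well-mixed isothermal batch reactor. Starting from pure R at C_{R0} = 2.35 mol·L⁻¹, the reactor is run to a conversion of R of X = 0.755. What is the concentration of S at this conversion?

0.0742 mol·L⁻¹

C_R = C_{R0}(1−X) = 0.5757 mol·L⁻¹.
Along a PFR/batch, dC_T/dC_R = −r_T/(r_S+r_T) = −k₂/(k₂+k₁·C_R).
Integrating from C_{R0} to C_R: C_T = (3.40/0.102)·ln[(3.40+0.102·2.35)/(3.40+0.102·0.576)] = 33.33·ln(3.640/3.459) = 1.700 mol·L⁻¹.
Then C_S = (C_{R0}−C_R) − C_T = 1.774 − 1.700 = 0.07422 mol·L⁻¹.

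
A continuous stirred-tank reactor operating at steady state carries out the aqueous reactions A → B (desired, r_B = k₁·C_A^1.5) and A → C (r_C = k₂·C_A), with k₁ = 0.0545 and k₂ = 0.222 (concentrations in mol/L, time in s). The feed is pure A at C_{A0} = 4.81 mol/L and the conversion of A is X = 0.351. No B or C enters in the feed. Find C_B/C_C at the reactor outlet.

0.434

Exit C_A = C_{A0}(1−X) = 4.81×0.649 = 3.122 mol/L.
In a CSTR the entire volume is at exit conditions, so r_B = 0.0545×3.122^1.5 = 0.3006 and r_C = 0.222×3.122 = 0.6930.
Overall selectivity = C_B/C_C = r_Bτ/(r_Cτ) = r_B/r_C = 0.434.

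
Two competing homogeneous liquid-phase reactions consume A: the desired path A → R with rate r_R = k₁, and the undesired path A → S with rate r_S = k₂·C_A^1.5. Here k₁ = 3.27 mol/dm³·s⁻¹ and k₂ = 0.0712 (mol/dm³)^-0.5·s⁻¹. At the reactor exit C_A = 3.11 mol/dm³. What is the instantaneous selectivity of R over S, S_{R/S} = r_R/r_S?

8.37

S_{R/S} = r_R/r_S = (k₁)/(k₂·C_A^1.5) = (k₁/k₂)·C_A^-1.5.
= (3.27) / (0.0712×3.110^1.5) = 3.270/0.3905 = 8.37.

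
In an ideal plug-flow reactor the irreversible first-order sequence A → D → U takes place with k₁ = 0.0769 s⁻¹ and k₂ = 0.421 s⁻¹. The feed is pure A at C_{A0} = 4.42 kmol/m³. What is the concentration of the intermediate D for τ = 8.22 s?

Solving the coupled first-order balances gives C_D(τ) = [k₁/(k₂−k₁)]·C_{A0}·(e^(−k₁τ) − e^(−k₂τ)).
e^(−k₁τ) = e^(−0.0769×8.22) = e^(−0.6321) = 0.5315; e^(−k₂τ) = e^(−3.461) = 0.03141.
C_D = 0.0769×4.42/(0.421−0.0769) × (0.5315−0.03141) = 0.9878×0.5001 = 0.4939 kmol/m³.

0.494 kmol/m³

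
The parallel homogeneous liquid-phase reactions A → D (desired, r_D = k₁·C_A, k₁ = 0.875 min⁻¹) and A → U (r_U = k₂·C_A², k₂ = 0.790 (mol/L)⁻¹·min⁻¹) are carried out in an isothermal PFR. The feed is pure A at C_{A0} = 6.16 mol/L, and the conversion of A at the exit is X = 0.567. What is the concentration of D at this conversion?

0.726 mol/L

C_A = C_{A0}(1−X) = 2.667 mol/L.
Along a PFR/batch, dC_D/dC_A = −r_D/(r_D+r_U) = −k₁/(k₁+k₂·C_A).
Integrating from C_{A0} to C_A: C_D = (0.875/0.790)·ln[(0.875+0.790·6.16)/(0.875+0.790·2.67)] = 1.108·ln(5.741/2.982) = 0.7255 mol/L.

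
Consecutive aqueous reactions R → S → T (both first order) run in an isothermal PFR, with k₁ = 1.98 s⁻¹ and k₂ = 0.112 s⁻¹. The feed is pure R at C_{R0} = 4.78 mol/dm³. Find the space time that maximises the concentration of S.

1.54 s

Setting dC_S/dτ = 0 gives τ_opt = ln(k₂/k₁)/(k₂−k₁).
= ln(0.112/1.98)/(0.112−1.98) = ln(0.05657)/-1.868 = -2.872/-1.868 = 1.54 s.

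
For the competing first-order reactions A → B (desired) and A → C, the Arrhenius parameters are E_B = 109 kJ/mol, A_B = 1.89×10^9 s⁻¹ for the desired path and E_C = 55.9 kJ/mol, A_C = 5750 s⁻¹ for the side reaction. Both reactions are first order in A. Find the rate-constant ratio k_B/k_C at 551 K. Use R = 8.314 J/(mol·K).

k_B/k_C = (A_B/A_C)·exp[−(E_B−E_C)/(RT)] = (A_B/A_C)·exp[(E_C−E_B)/(RT)].
(E_C−E_B)/(RT) = (55.9−109)×10³/(8.314×551) = -53100/4581 = -11.59.
k_B/k_C = (1.89×10^9/5750)·exp(-11.59) = 3.287×10^5 × 9.246×10^-6 = 3.04.
Since E_B > E_C, raising the temperature improves selectivity toward B.

3.04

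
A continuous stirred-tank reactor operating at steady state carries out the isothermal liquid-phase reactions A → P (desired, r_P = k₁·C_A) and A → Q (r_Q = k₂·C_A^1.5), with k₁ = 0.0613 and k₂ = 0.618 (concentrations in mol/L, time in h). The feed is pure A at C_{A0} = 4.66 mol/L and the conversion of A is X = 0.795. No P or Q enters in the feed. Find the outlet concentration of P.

0.341 mol/L

Exit C_A = C_{A0}(1−X) = 4.66×0.205 = 0.9553 mol/L.
A CSTR operates uniformly at the exit composition, giving r_P = 0.05856 and r_Q = 0.5770 (each k·C_A^n at C_A = 0.9553).
Fraction of consumed A going to P: r_P/(r_P+r_Q) = 0.09213.
C_P = 0.09213·C_{A0}·X = 0.09213×4.66×0.795 = 0.341 mol/L.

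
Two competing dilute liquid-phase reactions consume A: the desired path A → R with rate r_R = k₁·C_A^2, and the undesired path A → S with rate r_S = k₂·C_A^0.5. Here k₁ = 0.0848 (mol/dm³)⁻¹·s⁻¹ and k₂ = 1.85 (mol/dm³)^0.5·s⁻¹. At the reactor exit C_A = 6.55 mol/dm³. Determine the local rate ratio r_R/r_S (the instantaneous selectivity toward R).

0.768

S_{R/S} = r_R/r_S = (k₁·C_A^2)/(k₂·C_A^0.5) = (k₁/k₂)·C_A^1.5.
= (0.0848×6.550^2) / (1.85×6.550^0.5) = 3.638/4.735 = 0.768.
Since the desired path is higher order in A, keeping C_A high (PFR or concentrated feed) favours R.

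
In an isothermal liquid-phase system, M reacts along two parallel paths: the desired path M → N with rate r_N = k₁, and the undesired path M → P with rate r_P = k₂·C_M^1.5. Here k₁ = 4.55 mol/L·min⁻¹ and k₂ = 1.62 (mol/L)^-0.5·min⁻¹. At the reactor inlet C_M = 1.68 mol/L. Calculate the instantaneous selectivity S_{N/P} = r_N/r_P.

1.29

S_{N/P} = r_N/r_P = (k₁)/(k₂·C_M^1.5) = (k₁/k₂)·C_M^-1.5.
= (4.55) / (1.62×1.680^1.5) = 4.550/3.528 = 1.29.
The undesired path is higher order in M, so low C_M (CSTR or dilute feed) favours N.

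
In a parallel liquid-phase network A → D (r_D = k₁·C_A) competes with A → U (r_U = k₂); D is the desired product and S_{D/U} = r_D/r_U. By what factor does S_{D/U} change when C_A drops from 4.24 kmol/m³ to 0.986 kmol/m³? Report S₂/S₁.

0.233

S_{D/U} = (k₁/k₂)·C_A, so S₂/S₁ = (C_{A,2}/C_{A,1}).
= 0.986/4.24 = 0.233.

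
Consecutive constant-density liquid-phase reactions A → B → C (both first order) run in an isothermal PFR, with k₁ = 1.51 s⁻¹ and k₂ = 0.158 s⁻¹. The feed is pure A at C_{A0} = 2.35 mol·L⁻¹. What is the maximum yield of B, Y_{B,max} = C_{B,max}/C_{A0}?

For a first-order series the maximum intermediate yield is C_{B,max}/C_{A0} = (k₁/k₂)^[k₂/(k₂−k₁)].
= (1.51/0.158)^(0.158/(0.158−1.51)) = (9.557)^(-0.1169) = 0.7681.

0.768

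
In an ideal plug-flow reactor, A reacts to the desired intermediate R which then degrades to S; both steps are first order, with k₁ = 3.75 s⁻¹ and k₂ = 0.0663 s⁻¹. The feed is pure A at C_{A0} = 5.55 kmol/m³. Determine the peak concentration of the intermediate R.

5.16 kmol/m³

Evaluating C_R at τ_opt = ln(k₂/k₁)/(k₂−k₁) gives C_{R,max}/C_{A0} = (k₁/k₂)^[k₂/(k₂−k₁)].
= (3.75/0.0663)^(0.0663/(0.0663−3.75)) = (56.56)^(-0.01800) = 0.9299.
C_{R,max} = 0.9299×5.55 = 5.16 kmol/m³.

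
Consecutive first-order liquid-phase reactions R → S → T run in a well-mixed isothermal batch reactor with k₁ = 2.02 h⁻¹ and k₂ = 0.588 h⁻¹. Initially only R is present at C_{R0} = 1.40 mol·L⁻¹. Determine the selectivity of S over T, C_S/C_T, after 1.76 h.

Solving the coupled first-order balances gives C_S(t) = [k₁/(k₂−k₁)]·C_{R0}·(e^(−k₁t) − e^(−k₂t)).
e^(−k₁t) = e^(−2.02×1.76) = e^(−3.555) = 0.02858; e^(−k₂t) = e^(−1.035) = 0.3553.
C_S = 2.02×1.40/(0.588−2.02) × (0.02858−0.3553) = (-1.975)×(-0.3267) = 0.6452 mol·L⁻¹.
C_R = C_{R0}e^(−k₁t) = 0.04001 mol·L⁻¹, so C_T = C_{R0}−C_R−C_S = 0.7148 mol·L⁻¹; C_S/C_T = 0.903.

0.903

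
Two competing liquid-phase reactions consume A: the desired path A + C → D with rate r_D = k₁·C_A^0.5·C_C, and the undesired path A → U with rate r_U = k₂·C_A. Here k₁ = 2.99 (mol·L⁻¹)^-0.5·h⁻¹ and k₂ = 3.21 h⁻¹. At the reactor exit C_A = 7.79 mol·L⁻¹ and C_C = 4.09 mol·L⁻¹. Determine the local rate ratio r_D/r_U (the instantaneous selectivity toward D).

S_{D/U} = r_D/r_U = (k₁·C_A^0.5·C_C)/(k₂·C_A) = (k₁/k₂)·C_A^-0.5·C_C.
= (2.99×7.790^0.5×4.090) / (3.21×7.790) = 34.13/25.01 = 1.36.

1.36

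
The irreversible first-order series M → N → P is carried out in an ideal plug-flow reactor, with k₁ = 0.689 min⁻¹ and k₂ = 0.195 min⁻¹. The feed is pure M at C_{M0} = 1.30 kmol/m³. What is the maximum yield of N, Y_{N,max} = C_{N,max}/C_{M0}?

Evaluating C_N at τ_opt = ln(k₂/k₁)/(k₂−k₁) gives C_{N,max}/C_{M0} = (k₁/k₂)^[k₂/(k₂−k₁)].
= (0.689/0.195)^(0.195/(0.195−0.689)) = (3.533)^(-0.3947) = 0.6076.

0.608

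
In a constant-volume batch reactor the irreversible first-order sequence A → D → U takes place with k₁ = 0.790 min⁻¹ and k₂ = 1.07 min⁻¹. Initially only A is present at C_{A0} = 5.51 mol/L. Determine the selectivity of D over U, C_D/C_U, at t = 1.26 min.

For first-order series with pure A initially, C_D(t) = k₁C_{A0}/(k₂−k₁)·(e^(−k₁t) − e^(−k₂t)).
e^(−k₁t) = e^(−0.790×1.26) = e^(−0.9954) = 0.3696; e^(−k₂t) = e^(−1.348) = 0.2597.
C_D = 0.790×5.51/(1.07−0.790) × (0.3696−0.2597) = 15.55×0.1099 = 1.708 mol/L.
C_A = C_{A0}e^(−k₁t) = 2.036 mol/L, so C_U = C_{A0}−C_A−C_D = 1.766 mol/L; C_D/C_U = 0.967.

0.967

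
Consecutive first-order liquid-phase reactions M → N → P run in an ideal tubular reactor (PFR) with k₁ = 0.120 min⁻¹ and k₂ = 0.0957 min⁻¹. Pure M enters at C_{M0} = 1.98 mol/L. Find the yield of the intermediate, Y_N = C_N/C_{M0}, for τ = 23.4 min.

0.228

Solving the coupled first-order balances gives C_N(τ) = [k₁/(k₂−k₁)]·C_{M0}·(e^(−k₁τ) − e^(−k₂τ)).
e^(−k₁τ) = e^(−0.120×23.4) = e^(−2.808) = 0.06033; e^(−k₂τ) = e^(−2.239) = 0.1065.
C_N = 0.120×1.98/(0.0957−0.120) × (0.06033−0.1065) = (-9.778)×(-0.04620) = 0.4517 mol/L.
Y_N = C_N/C_{M0} = 0.4517/1.98 = 0.228.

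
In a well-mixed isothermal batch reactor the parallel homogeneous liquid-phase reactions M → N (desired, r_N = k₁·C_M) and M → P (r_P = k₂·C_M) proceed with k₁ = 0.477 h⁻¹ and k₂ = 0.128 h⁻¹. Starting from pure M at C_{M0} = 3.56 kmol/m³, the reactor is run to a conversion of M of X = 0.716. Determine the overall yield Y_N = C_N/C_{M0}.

C_M = C_{M0}(1−X) = 1.011 kmol/m³.
Both paths are first order in M, so the instantaneous fraction to N is constant: dC_N/d(−C_M) = k₁/(k₁+k₂) = 0.7884.
C_N = 0.7884·(C_{M0}−C_M) = 0.7884×2.549 = 2.01 kmol/m³.
Y_N = C_N/C_{M0} = 2.010/3.56 = 0.565.

0.565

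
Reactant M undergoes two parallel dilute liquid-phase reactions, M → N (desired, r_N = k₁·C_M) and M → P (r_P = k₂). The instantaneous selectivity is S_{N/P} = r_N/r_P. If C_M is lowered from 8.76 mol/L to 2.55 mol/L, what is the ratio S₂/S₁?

S_{N/P} = (k₁/k₂)·C_M, so S₂/S₁ = (C_{M,2}/C_{M,1}).
= 2.55/8.76 = 0.291.
Selectivity toward N falls as C_M falls — high-concentration operation is favoured.

0.291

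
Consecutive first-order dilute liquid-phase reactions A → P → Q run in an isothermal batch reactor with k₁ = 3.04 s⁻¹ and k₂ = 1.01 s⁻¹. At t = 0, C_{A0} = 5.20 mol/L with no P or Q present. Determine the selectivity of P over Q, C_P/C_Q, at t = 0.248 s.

6.74

For first-order series with pure A initially, C_P(t) = k₁C_{A0}/(k₂−k₁)·(e^(−k₁t) − e^(−k₂t)).
e^(−k₁t) = e^(−3.04×0.248) = e^(−0.7539) = 0.4705; e^(−k₂t) = e^(−0.2505) = 0.7784.
C_P = 3.04×5.20/(1.01−3.04) × (0.4705−0.7784) = (-7.787)×(-0.3079) = 2.398 mol/L.
C_A = C_{A0}e^(−k₁t) = 2.447 mol/L, so C_Q = C_{A0}−C_A−C_P = 0.3556 mol/L; C_P/C_Q = 6.74.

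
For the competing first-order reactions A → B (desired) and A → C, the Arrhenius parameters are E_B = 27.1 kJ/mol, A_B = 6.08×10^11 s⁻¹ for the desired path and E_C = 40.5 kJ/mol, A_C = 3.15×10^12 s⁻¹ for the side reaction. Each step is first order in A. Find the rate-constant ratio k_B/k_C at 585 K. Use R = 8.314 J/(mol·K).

3.03

k_B/k_C = (A_B/A_C)·exp[−(E_B−E_C)/(RT)] = (A_B/A_C)·exp[(E_C−E_B)/(RT)].
(E_C−E_B)/(RT) = (40.5−27.1)×10³/(8.314×585) = 13400/4864 = 2.755.
k_B/k_C = (6.08×10^11/3.15×10^12)·exp(2.755) = 0.1930 × 15.72 = 3.03.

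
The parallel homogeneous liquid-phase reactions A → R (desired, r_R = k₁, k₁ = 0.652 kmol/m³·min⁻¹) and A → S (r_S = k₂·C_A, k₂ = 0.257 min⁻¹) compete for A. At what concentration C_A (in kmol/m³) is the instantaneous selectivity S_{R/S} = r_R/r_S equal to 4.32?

0.587 kmol/m³

S_{R/S} = (k₁/k₂)·C_A⁻¹ ⇒ C_A = (S·k₂/k₁)^(-1).
= (4.32×0.257/0.652)^(-1) = (1.703)^(-1) = 0.587 kmol/m³.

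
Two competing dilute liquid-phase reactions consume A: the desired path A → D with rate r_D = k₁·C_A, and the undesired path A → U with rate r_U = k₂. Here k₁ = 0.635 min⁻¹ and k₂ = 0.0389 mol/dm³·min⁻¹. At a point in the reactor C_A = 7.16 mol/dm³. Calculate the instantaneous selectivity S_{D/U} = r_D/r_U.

117

S_{D/U} = r_D/r_U = (k₁·C_A)/(k₂) = (k₁/k₂)·C_A.
= (0.635×7.160) / (0.0389) = 4.547/0.03890 = 117.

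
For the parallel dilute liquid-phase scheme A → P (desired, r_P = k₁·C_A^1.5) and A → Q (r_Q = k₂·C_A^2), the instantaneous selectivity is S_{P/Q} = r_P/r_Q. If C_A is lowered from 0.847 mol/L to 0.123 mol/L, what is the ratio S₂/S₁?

S_{P/Q} = (k₁/k₂)·C_A^-0.5, so S₂/S₁ = (C_{A,2}/C_{A,1})^-0.5.
= (0.123/0.847)^(-0.5) = (0.1452)^(-0.5) = 2.62.

2.62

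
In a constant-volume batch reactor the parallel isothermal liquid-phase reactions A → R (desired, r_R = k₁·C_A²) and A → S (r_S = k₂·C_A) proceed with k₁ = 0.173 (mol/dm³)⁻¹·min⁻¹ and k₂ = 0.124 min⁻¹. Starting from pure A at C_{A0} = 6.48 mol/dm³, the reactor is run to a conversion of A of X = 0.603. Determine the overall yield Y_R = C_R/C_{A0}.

0.516

C_A = C_{A0}(1−X) = 2.573 mol/dm³.
Along a PFR/batch, dC_S/dC_A = −r_S/(r_R+r_S) = −k₂/(k₂+k₁·C_A).
Integrating from C_{A0} to C_A: C_S = (0.124/0.173)·ln[(0.124+0.173·6.48)/(0.124+0.173·2.57)] = 0.7168·ln(1.245/0.5691) = 0.5612 mol/dm³.
Then C_R = (C_{A0}−C_A) − C_S = 3.907 − 0.5612 = 3.346 mol/dm³.
Y_R = C_R/C_{A0} = 3.346/6.48 = 0.516.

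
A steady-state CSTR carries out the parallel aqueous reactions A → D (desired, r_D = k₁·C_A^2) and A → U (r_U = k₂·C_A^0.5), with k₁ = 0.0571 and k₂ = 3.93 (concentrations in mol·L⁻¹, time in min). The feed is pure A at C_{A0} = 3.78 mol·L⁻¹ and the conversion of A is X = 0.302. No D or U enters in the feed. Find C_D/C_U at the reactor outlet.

Exit C_A = C_{A0}(1−X) = 3.78×0.698 = 2.638 mol·L⁻¹.
Rates in a CSTR are evaluated at the outlet concentration: r_D = 0.0571×2.638^2 = 0.3975, r_U = 3.93×2.638^0.5 = 6.384.
Overall selectivity = C_D/C_U = r_Dτ/(r_Uτ) = r_D/r_U = 0.0623.

0.0623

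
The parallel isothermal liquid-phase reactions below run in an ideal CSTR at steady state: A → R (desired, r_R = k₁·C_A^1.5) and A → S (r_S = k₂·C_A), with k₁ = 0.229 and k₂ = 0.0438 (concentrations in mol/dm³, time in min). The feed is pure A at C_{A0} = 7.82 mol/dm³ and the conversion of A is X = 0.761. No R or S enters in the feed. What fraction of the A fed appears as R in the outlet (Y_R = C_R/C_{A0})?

0.668

Exit C_A = C_{A0}(1−X) = 7.82×0.239 = 1.869 mol/dm³.
Rates in a CSTR are evaluated at the outlet concentration: r_R = 0.229×1.869^1.5 = 0.5851, r_S = 0.0438×1.869 = 0.08186.
Fraction of consumed A going to R: r_R/(r_R+r_S) = 0.8773.
C_R = 0.8773·C_{A0}·X = 0.8773×7.82×0.761 = 5.22 mol/dm³; Y_R = C_R/C_{A0} = 0.668.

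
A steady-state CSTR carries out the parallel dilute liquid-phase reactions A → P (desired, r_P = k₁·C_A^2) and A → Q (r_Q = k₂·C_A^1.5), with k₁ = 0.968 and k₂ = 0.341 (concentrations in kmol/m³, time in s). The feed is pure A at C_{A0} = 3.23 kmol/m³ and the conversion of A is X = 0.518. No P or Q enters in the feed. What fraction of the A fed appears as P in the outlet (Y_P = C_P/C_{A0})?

0.404

Exit C_A = C_{A0}(1−X) = 3.23×0.482 = 1.557 kmol/m³.
In a CSTR the entire volume is at exit conditions, so r_P = 0.968×1.557^2 = 2.346 and r_Q = 0.341×1.557^1.5 = 0.6624.
Fraction of consumed A going to P: r_P/(r_P+r_Q) = 0.7798.
C_P = 0.7798·C_{A0}·X = 0.7798×3.23×0.518 = 1.30 kmol/m³; Y_P = C_P/C_{A0} = 0.404.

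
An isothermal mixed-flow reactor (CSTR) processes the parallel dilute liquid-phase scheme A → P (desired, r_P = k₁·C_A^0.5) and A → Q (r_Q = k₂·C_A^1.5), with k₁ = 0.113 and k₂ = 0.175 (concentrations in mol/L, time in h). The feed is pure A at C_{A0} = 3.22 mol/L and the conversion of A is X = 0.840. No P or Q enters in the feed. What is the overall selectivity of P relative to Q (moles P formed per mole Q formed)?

Exit C_A = C_{A0}(1−X) = 3.22×0.160 = 0.5152 mol/L.
A CSTR operates uniformly at the exit composition, giving r_P = 0.08111 and r_Q = 0.06471 (each k·C_A^n at C_A = 0.5152).
Overall selectivity = C_P/C_Q = r_Pτ/(r_Qτ) = r_P/r_Q = 1.25.

1.25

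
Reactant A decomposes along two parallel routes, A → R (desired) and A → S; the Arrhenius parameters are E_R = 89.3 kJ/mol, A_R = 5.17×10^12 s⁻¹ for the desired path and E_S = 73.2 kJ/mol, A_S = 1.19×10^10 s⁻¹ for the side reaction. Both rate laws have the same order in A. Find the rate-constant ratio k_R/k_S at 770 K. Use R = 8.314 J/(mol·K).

Since both paths have the same order in A, the concentration cancels and S_{R/S} = k_R/k_S = (A_R/A_S)·exp[(E_S−E_R)/(RT)].
(E_S−E_R)/(RT) = (73.2−89.3)×10³/(8.314×770) = -16100/6402 = -2.515.
k_R/k_S = (5.17×10^12/1.19×10^10)·exp(-2.515) = 434.5 × 0.08087 = 35.1.
Since E_R > E_S, raising the temperature improves selectivity toward R.

35.1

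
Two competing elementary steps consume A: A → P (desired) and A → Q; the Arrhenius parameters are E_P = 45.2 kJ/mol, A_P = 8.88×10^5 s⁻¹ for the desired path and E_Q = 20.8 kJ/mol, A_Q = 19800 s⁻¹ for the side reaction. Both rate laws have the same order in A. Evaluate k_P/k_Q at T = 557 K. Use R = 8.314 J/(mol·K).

0.231

Since both paths have the same order in A, the concentration cancels and S_{P/Q} = k_P/k_Q = (A_P/A_Q)·exp[(E_Q−E_P)/(RT)].
(E_Q−E_P)/(RT) = (20.8−45.2)×10³/(8.314×557) = -24400/4631 = -5.269.
k_P/k_Q = (8.88×10^5/19800)·exp(-5.269) = 44.85 × 0.005149 = 0.231.
Since E_P > E_Q, raising the temperature improves selectivity toward P.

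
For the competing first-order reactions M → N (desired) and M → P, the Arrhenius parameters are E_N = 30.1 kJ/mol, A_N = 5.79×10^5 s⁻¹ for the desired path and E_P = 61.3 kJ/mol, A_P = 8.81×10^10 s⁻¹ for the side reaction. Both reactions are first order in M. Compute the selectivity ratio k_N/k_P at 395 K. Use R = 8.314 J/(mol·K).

0.0878

With equal orders, S_{N/P} = k_N/k_P = (A_N/A_P)·exp[(E_P−E_N)/(RT)].
(E_P−E_N)/(RT) = (61.3−30.1)×10³/(8.314×395) = 31200/3284 = 9.501.
k_N/k_P = (5.79×10^5/8.81×10^10)·exp(9.501) = 6.572×10^-6 × 13367 = 0.0878.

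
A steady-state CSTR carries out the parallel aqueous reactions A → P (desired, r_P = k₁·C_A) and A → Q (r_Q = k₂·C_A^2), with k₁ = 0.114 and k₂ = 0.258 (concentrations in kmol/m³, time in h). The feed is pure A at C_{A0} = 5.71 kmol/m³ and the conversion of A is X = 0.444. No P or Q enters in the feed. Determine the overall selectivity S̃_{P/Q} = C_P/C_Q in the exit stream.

0.139

Exit C_A = C_{A0}(1−X) = 5.71×0.556 = 3.175 kmol/m³.
Rates in a CSTR are evaluated at the outlet concentration: r_P = 0.114×3.175 = 0.3619, r_Q = 0.258×3.175^2 = 2.600.
Overall selectivity = C_P/C_Q = r_Pτ/(r_Qτ) = r_P/r_Q = 0.139.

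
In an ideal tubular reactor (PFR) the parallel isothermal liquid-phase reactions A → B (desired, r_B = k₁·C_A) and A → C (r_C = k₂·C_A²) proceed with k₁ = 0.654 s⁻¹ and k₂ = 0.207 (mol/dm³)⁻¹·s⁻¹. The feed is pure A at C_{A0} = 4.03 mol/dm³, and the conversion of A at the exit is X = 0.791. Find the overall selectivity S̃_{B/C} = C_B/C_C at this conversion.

1.38

C_A = C_{A0}(1−X) = 0.8423 mol/dm³.
Along a PFR/batch, dC_B/dC_A = −r_B/(r_B+r_C) = −k₁/(k₁+k₂·C_A).
Integrating from C_{A0} to C_A: C_B = (0.654/0.207)·ln[(0.654+0.207·4.03)/(0.654+0.207·0.842)] = 3.159·ln(1.488/0.8283) = 1.851 mol/dm³.
C_C = (C_{A0}−C_A)−C_B = 1.337 mol/dm³; S̃_{B/C} = 1.851/1.337 = 1.38.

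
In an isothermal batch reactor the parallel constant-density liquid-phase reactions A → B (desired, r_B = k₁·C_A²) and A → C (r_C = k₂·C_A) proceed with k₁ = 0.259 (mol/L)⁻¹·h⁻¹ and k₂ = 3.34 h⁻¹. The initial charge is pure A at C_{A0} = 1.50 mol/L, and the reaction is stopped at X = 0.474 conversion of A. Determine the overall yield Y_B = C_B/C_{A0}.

C_A = C_{A0}(1−X) = 0.7890 mol/L.
Along a PFR/batch, dC_C/dC_A = −r_C/(r_B+r_C) = −k₂/(k₂+k₁·C_A).
Integrating from C_{A0} to C_A: C_C = (3.34/0.259)·ln[(3.34+0.259·1.50)/(3.34+0.259·0.789)] = 12.90·ln(3.728/3.544) = 0.6532 mol/L.
Then C_B = (C_{A0}−C_A) − C_C = 0.7110 − 0.6532 = 0.05782 mol/L.
Y_B = C_B/C_{A0} = 0.05782/1.50 = 0.0385.

0.0385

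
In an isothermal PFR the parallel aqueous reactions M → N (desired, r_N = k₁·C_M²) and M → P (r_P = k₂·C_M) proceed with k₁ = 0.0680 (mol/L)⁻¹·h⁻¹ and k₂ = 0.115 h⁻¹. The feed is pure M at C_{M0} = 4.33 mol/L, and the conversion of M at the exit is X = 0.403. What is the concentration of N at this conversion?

1.17 mol/L

C_M = C_{M0}(1−X) = 2.585 mol/L.
Along a PFR/batch, dC_P/dC_M = −r_P/(r_N+r_P) = −k₂/(k₂+k₁·C_M).
Integrating from C_{M0} to C_M: C_P = (0.115/0.0680)·ln[(0.115+0.0680·4.33)/(0.115+0.0680·2.59)] = 1.691·ln(0.4094/0.2908) = 0.5788 mol/L.
Then C_N = (C_{M0}−C_M) − C_P = 1.745 − 0.5788 = 1.166 mol/L.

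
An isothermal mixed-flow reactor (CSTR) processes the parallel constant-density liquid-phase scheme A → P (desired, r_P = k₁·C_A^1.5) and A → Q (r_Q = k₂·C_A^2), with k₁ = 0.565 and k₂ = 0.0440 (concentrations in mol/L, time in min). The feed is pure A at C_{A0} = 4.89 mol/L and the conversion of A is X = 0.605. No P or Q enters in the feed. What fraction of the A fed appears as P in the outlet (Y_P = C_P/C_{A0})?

0.546

Exit C_A = C_{A0}(1−X) = 4.89×0.395 = 1.932 mol/L.
A CSTR operates uniformly at the exit composition, giving r_P = 1.517 and r_Q = 0.1642 (each k·C_A^n at C_A = 1.932).
Fraction of consumed A going to P: r_P/(r_P+r_Q) = 0.9023.
C_P = 0.9023·C_{A0}·X = 0.9023×4.89×0.605 = 2.67 mol/L; Y_P = C_P/C_{A0} = 0.546.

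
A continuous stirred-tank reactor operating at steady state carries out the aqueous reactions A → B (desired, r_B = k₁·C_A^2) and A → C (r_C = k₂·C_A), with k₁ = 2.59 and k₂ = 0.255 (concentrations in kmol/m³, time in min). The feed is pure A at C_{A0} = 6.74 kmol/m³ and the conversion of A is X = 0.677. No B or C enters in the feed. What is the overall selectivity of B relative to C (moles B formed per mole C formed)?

22.1

Exit C_A = C_{A0}(1−X) = 6.74×0.323 = 2.177 kmol/m³.
In a CSTR the entire volume is at exit conditions, so r_B = 2.59×2.177^2 = 12.28 and r_C = 0.255×2.177 = 0.5551.
Overall selectivity = C_B/C_C = r_Bτ/(r_Cτ) = r_B/r_C = 22.1.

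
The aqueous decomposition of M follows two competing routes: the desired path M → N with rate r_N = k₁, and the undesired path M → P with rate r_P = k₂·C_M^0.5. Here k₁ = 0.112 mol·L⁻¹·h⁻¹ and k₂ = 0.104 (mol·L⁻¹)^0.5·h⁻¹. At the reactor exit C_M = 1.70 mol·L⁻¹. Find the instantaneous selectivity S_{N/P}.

S_{N/P} = r_N/r_P = (k₁)/(k₂·C_M^0.5) = (k₁/k₂)·C_M^-0.5.
= (0.112) / (0.104×1.700^0.5) = 0.1120/0.1356 = 0.826.
The undesired path is higher order in M, so low C_M (CSTR or dilute feed) favours N.

0.826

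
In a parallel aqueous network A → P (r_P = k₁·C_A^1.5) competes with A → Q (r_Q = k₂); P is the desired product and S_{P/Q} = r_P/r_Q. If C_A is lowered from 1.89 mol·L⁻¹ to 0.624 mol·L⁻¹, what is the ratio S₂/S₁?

S_{P/Q} = (k₁/k₂)·C_A^1.5, so S₂/S₁ = (C_{A,2}/C_{A,1})^1.5.
= (0.624/1.89)^1.5 = (0.3302)^1.5 = 0.190.
Selectivity toward P falls as C_A falls — high-concentration operation is favoured.

0.190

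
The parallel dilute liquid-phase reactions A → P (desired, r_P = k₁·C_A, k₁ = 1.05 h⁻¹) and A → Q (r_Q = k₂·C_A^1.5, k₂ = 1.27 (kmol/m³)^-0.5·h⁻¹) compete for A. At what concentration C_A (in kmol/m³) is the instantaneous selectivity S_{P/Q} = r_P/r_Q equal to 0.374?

4.89 kmol/m³

S_{P/Q} = (k₁/k₂)·C_A^-0.5 ⇒ C_A = (S·k₂/k₁)^(-2).
= (0.374×1.27/1.05)^(-2) = (0.4524)^(-2) = 4.89 kmol/m³.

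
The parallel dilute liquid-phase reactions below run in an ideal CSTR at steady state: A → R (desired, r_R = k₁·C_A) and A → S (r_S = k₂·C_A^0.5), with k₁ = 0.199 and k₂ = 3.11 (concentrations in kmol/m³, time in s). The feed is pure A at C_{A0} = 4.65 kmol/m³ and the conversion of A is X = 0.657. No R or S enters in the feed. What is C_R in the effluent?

0.228 kmol/m³

Exit C_A = C_{A0}(1−X) = 4.65×0.343 = 1.595 kmol/m³.
In a CSTR the entire volume is at exit conditions, so r_R = 0.199×1.595 = 0.3174 and r_S = 3.11×1.595^0.5 = 3.928.
Fraction of consumed A going to R: r_R/(r_R+r_S) = 0.07477.
C_R = 0.07477·C_{A0}·X = 0.07477×4.65×0.657 = 0.228 kmol/m³.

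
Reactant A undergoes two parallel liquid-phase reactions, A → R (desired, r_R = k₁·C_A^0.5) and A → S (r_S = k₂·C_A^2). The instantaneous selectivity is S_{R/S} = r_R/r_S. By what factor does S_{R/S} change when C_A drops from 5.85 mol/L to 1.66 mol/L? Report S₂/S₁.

S_{R/S} = (k₁/k₂)·C_A^-1.5, so S₂/S₁ = (C_{A,2}/C_{A,1})^-1.5.
= (1.66/5.85)^(-1.5) = (0.2838)^(-1.5) = 6.62.
Selectivity toward R rises as C_A falls — low-concentration operation is favoured.

6.62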